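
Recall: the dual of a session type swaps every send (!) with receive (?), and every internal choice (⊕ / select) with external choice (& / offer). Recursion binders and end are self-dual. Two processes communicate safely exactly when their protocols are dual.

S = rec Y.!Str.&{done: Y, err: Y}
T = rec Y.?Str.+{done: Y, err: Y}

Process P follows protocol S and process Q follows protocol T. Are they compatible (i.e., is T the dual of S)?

rec Y | rec Y  ok (rec unchanged)
  !Str | ?Str  ok
    &{done,err} | +{done,err}  ok same labels
      [done]
        Y | Y  ok
      [err]
        Y | Y  ok

YES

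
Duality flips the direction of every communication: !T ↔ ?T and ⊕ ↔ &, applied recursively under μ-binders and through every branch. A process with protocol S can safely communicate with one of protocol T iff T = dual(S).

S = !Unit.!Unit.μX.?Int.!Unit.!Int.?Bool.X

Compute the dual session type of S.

!Unit ↦ ?Unit
  !Unit ↦ ?Unit
    μX ↦ μX  (rec unchanged)
      ?Int ↦ !Int
        !Unit ↦ ?Unit
          !Int ↦ ?Int
            ?Bool ↦ !Bool
              X ↦ X

?Unit.?Unit.μX.!Int.?Unit.?Int.!Bool.X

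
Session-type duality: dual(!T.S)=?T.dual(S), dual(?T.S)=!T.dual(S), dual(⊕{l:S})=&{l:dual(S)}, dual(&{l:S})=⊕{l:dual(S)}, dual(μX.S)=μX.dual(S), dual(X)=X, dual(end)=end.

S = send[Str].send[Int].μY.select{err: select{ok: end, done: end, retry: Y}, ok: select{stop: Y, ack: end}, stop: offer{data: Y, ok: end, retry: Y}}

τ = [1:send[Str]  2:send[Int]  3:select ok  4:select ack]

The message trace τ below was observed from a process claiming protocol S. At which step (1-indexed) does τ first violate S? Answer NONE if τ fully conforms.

NONE

[1] send[Str]  match  state: send[Int].μY.…
[2] send[Int]  match  state: μY.…
[3] select ok  match  state: select{stop: μY.…, ack: end}
[4] select ack  match  state: end
τ conforms to S (length 4)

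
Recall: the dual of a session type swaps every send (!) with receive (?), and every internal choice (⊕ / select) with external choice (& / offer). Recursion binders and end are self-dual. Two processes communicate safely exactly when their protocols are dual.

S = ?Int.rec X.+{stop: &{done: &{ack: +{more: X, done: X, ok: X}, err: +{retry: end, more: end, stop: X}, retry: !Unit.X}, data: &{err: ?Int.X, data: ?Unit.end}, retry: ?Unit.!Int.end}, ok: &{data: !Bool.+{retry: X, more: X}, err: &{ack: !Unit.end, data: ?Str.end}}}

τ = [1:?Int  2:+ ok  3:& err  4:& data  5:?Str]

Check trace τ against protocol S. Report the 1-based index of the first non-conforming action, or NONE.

NONE

step 1: ?Int  ✓  residual = rec X.…
step 2: + ok  ✓  residual = &{data: !Bool.+{retry: rec X.…, more: rec X.…}, err: &{ack: !Unit.end, data: ?Str.end}}
step 3: & err  ✓  residual = &{ack: !Unit.end, data: ?Str.end}
step 4: & data  ✓  residual = ?Str.end
step 5: ?Str  ✓  residual = end
all 5 steps conform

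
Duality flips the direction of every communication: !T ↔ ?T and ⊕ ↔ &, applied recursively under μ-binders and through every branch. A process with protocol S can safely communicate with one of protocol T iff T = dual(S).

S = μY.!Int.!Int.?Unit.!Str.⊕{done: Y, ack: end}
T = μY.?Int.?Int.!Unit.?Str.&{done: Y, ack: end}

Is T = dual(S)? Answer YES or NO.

μY vs μY  ok (μ self-dual)
  !Int vs ?Int  ok
    !Int vs ?Int  ok
      ?Unit vs !Unit  ok
        !Str vs ?Str  ok
          ⊕{done,ack} vs &{done,ack}  ok labels match
            • done:
              Y vs Y  ok
            • ack:
              end vs end  ok

YES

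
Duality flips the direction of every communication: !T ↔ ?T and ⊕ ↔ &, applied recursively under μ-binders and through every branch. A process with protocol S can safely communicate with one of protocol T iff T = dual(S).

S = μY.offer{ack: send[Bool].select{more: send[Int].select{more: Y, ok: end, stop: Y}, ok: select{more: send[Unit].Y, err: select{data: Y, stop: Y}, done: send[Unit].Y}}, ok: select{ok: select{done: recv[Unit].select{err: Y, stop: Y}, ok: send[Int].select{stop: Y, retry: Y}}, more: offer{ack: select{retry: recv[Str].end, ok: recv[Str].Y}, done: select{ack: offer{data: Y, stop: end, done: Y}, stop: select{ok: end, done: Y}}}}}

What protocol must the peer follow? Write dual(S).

μY = μY  (rec unchanged)
  offer{ack,ok} = select{ack,ok}  (&→⊕)
    [ack]
      send[Bool] = recv[Bool]
        select{more,ok} = offer{more,ok}  (select→offer)
          [more]
            send[Int] = recv[Int]
              select{more,ok,stop} = offer{more,ok,stop}  (select→offer)
                [more]
                  Y self-dual
                [ok]
                  end self-dual
                [stop]
                  Y self-dual
          [ok]
            select{more,err,done} = offer{more,err,done}  (select→offer)
              [more]
                send[Unit] = recv[Unit]
                  Y self-dual
              [err]
                select{data,stop} = offer{data,stop}  (select→offer)
                  [data]
                    Y self-dual
                  [stop]
                    Y self-dual
              [done]
                send[Unit] = recv[Unit]
                  Y self-dual
    [ok]
      select{ok,more} = offer{ok,more}  (select→offer)
        [ok]
          select{done,ok} = offer{done,ok}  (select→offer)
            [done]
              recv[Unit] = send[Unit]
                select{err,stop} = offer{err,stop}  (select→offer)
                  [err]
                    Y self-dual
                  [stop]
                    Y self-dual
            [ok]
              send[Int] = recv[Int]
                select{stop,retry} = offer{stop,retry}  (select→offer)
                  [stop]
                    Y self-dual
                  [retry]
                    Y self-dual
        [more]
          offer{ack,done} = select{ack,done}  (&→⊕)
            [ack]
              select{retry,ok} = offer{retry,ok}  (select→offer)
                [retry]
                  recv[Str] = send[Str]
                    end self-dual
                [ok]
                  recv[Str] = send[Str]
                    Y self-dual
            [done]
              select{ack,stop} = offer{ack,stop}  (select→offer)
                [ack]
                  offer{data,stop,done} = select{data,stop,done}  (&→⊕)
                    [data]
                      Y self-dual
                    [stop]
                      end self-dual
                    [done]
                      Y self-dual
                [stop]
                  select{ok,done} = offer{ok,done}  (select→offer)
                    [ok]
                      end self-dual
                    [done]
                      Y self-dual

μY.select{ack: recv[Bool].offer{more: recv[Int].offer{more: Y, ok: end, stop: Y}, ok: offer{more: recv[Unit].Y, err: offer{data: Y, stop: Y}, done: recv[Unit].Y}}, ok: offer{ok: offer{done: send[Unit].offer{err: Y, stop: Y}, ok: recv[Int].offer{stop: Y, retry: Y}}, more: select{ack: offer{retry: send[Str].end, ok: send[Str].Y}, done: offer{ack: select{data: Y, stop: end, done: Y}, stop: offer{ok: end, done: Y}}}}}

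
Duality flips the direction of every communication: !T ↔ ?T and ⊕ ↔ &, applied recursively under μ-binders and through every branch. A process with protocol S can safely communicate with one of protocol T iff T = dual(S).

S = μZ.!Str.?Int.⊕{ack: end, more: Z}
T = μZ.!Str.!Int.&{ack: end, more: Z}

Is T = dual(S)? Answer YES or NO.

NO

μZ | μZ  ✓ (rec unchanged)
  !Str | !Str  ✗ same direction on both sides — not dual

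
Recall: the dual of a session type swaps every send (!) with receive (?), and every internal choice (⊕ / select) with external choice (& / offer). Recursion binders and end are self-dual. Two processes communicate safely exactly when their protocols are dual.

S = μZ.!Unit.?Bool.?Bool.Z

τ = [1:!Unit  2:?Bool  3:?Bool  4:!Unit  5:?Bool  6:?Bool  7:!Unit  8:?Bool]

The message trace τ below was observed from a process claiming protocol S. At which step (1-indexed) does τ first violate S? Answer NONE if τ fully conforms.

NONE

@1 !Unit  ok  cont: ?Bool.?Bool.μZ.…
@2 ?Bool  ok  cont: ?Bool.μZ.…
@3 ?Bool  ok  cont: μZ.…
@4 !Unit  ok  cont: ?Bool.?Bool.μZ.…
@5 ?Bool  ok  cont: ?Bool.μZ.…
@6 ?Bool  ok  cont: μZ.…
@7 !Unit  ok  cont: ?Bool.?Bool.μZ.…
@8 ?Bool  ok  cont: ?Bool.μZ.…
trace exhausted — no violation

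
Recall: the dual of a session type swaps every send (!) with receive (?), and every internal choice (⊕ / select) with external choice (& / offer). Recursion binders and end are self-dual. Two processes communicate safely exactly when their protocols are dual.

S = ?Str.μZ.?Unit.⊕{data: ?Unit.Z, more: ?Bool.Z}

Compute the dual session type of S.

?Str → !Str
  μZ → μZ  (rec unchanged)
    ?Unit → !Unit
      ⊕{data,more} → &{data,more}  (select→offer)
        [data]
          ?Unit → !Unit
            Z self-dual
        [more]
          ?Bool → !Bool
            Z self-dual

!Str.μZ.!Unit.&{data: !Unit.Z, more: !Bool.Z}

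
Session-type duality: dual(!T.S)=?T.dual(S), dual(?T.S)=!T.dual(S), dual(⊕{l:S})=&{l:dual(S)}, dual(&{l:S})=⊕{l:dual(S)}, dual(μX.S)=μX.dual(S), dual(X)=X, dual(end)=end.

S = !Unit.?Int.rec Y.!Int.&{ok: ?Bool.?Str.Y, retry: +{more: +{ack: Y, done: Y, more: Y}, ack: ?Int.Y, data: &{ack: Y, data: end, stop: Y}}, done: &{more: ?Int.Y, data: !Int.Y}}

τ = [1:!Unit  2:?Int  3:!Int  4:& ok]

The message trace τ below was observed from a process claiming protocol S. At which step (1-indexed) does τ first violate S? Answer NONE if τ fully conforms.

step 1: !Unit  ok  now at ?Int.rec Y.…
step 2: ?Int  ok  now at rec Y.…
step 3: !Int  ok  now at &{ok: ?Bool.?Str.rec Y.…, retry: +{more: +{ack: rec Y.…, done: rec Y.…, more: rec Y.…}, ack: ?Int.rec Y.…, data: &{ack: rec Y.…, data: end, stop: rec Y.…}}, done: &{more: ?Int.rec Y.…, data: !Int.rec Y.…}}
step 4: & ok  ok  now at ?Bool.?Str.rec Y.…
trace exhausted — no violation

NONE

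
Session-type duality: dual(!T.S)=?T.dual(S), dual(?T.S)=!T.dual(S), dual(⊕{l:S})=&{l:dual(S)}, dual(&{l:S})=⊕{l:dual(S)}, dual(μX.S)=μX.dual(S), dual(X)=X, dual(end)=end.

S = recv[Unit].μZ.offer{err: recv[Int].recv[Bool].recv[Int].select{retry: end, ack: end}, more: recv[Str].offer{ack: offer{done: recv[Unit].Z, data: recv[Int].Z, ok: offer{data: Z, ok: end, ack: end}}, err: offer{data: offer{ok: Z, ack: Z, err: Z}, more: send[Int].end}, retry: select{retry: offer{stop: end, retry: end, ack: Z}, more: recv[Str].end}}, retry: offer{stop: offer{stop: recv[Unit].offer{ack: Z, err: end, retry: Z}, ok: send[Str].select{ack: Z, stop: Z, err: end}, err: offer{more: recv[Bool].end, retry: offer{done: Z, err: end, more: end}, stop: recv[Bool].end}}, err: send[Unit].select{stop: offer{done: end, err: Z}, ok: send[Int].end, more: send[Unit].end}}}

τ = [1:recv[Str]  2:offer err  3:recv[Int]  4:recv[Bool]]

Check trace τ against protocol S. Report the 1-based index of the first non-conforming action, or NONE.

1

step 1: got recv[Str], protocol expects recv[Unit]  ✗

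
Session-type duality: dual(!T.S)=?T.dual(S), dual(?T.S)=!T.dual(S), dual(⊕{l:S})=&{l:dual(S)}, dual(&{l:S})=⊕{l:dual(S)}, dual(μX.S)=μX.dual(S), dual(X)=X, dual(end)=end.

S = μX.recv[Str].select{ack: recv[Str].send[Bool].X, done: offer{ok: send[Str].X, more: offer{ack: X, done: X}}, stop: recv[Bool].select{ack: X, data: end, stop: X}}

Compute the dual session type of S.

μX.send[Str].offer{ack: send[Str].recv[Bool].X, done: select{ok: recv[Str].X, more: select{ack: X, done: X}}, stop: send[Bool].offer{ack: X, data: end, stop: X}}

μX = μX  (μ self-dual)
  recv[Str] = send[Str]
    select{ack,done,stop} = offer{ack,done,stop}  (⊕→&)
      [ack]
        recv[Str] = send[Str]
          send[Bool] = recv[Bool]
            X ↦ X
      [done]
        offer{ok,more} = select{ok,more}  (external→internal)
          [ok]
            send[Str] = recv[Str]
              X ↦ X
          [more]
            offer{ack,done} = select{ack,done}  (external→internal)
              [ack]
                X ↦ X
              [done]
                X ↦ X
      [stop]
        recv[Bool] = send[Bool]
          select{ack,data,stop} = offer{ack,data,stop}  (⊕→&)
            [ack]
              X ↦ X
            [data]
              end ↦ end
            [stop]
              X ↦ X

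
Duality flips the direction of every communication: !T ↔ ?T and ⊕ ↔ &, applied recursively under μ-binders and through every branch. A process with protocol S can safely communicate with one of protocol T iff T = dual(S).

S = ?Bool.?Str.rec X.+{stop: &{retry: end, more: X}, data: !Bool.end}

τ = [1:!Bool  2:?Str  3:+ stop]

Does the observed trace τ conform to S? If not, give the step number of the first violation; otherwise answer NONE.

1

@1 got !Bool, protocol expects ?Bool  ✗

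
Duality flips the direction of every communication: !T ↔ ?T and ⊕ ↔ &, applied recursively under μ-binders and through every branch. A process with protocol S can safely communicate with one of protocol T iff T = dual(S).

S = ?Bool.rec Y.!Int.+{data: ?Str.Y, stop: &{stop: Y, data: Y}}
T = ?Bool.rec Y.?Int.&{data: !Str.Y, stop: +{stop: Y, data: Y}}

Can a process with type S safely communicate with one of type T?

NO

?Bool | ?Bool  ✗ same direction on both sides — not dual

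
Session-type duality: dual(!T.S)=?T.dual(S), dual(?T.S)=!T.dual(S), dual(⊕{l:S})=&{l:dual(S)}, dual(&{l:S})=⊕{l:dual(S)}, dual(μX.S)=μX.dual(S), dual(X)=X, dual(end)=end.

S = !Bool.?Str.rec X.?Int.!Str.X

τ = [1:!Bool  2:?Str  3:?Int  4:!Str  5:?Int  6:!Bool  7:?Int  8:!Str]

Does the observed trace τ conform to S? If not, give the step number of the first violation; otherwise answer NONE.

step 1: !Bool  ok  residual = ?Str.rec X.…
step 2: ?Str  ok  residual = rec X.…
step 3: ?Int  ok  residual = !Str.rec X.…
step 4: !Str  ok  residual = rec X.…
step 5: ?Int  ok  residual = !Str.rec X.…
step 6: got !Bool, protocol expects !Str  ✗

6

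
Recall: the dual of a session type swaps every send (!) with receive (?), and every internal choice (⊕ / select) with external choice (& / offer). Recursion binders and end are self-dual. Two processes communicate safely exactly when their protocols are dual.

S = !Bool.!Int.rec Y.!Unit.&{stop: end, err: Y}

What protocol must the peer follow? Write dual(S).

?Bool.?Int.rec Y.?Unit.+{stop: end, err: Y}

!Bool = ?Bool
  !Int = ?Int
    rec Y = rec Y  (binder kept)
      !Unit = ?Unit
        &{stop,err} = +{stop,err}  (offer→select)
          case stop:
            end ↦ end
          case err:
            Y ↦ Y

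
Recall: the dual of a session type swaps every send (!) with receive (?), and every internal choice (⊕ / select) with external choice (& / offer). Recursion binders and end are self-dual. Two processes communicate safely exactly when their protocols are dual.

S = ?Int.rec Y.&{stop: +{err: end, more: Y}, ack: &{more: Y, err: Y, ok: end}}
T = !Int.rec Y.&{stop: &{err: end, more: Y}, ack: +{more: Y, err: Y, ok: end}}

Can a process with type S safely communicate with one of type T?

NO

?Int ‖ !Int  ✓
  rec Y ‖ rec Y  ✓ (binder kept)
    &{stop,ack} ‖ &{stop,ack}  ✗ choice polarity not flipped — not dual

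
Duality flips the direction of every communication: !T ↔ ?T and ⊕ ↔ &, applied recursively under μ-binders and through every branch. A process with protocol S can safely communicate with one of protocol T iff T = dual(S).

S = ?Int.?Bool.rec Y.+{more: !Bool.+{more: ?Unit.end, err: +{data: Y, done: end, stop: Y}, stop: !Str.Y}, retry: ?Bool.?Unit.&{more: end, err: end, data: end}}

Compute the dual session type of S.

!Int.!Bool.rec Y.&{more: ?Bool.&{more: !Unit.end, err: &{data: Y, done: end, stop: Y}, stop: ?Str.Y}, retry: !Bool.!Unit.+{more: end, err: end, data: end}}

?Int ↦ !Int
  ?Bool ↦ !Bool
    rec Y ↦ rec Y  (binder kept)
      +{more,retry} ↦ &{more,retry}  (select→offer)
        [more]
          !Bool ↦ ?Bool
            +{more,err,stop} ↦ &{more,err,stop}  (select→offer)
              [more]
                ?Unit ↦ !Unit
                  dual(end) = end
              [err]
                +{data,done,stop} ↦ &{data,done,stop}  (select→offer)
                  [data]
                    dual(Y) = Y
                  [done]
                    dual(end) = end
                  [stop]
                    dual(Y) = Y
              [stop]
                !Str ↦ ?Str
                  dual(Y) = Y
        [retry]
          ?Bool ↦ !Bool
            ?Unit ↦ !Unit
              &{more,err,data} ↦ +{more,err,data}  (&→⊕)
                [more]
                  dual(end) = end
                [err]
                  dual(end) = end
                [data]
                  dual(end) = end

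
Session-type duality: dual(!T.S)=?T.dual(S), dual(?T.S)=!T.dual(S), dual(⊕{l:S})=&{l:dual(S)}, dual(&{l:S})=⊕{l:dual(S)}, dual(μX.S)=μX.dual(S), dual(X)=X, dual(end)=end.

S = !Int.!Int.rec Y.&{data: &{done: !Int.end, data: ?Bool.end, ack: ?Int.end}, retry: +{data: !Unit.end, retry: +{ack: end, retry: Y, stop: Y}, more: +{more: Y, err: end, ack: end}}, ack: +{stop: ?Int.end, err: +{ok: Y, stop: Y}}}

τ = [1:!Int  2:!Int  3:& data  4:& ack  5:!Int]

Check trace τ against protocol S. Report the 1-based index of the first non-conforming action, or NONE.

[1] !Int  ✓  residual = !Int.rec Y.…
[2] !Int  ✓  residual = rec Y.…
[3] & data  ✓  residual = &{done: !Int.end, data: ?Bool.end, ack: ?Int.end}
[4] & ack  ✓  residual = ?Int.end
[5] got !Int, protocol expects ?Int  ✗

5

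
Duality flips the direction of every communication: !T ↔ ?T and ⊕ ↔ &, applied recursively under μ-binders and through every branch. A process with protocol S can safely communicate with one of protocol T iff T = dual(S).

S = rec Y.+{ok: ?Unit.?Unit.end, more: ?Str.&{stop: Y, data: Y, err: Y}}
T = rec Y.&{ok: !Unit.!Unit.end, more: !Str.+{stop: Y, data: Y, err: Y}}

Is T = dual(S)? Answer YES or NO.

YES

rec Y | rec Y  match (μ self-dual)
  +{ok,more} | &{ok,more}  match label sets agree
    [ok]
      ?Unit | !Unit  match
        ?Unit | !Unit  match
          end | end  match
    [more]
      ?Str | !Str  match
        &{stop,data,err} | +{stop,data,err}  match label sets agree
          [stop]
            Y | Y  match
          [data]
            Y | Y  match
          [err]
            Y | Y  match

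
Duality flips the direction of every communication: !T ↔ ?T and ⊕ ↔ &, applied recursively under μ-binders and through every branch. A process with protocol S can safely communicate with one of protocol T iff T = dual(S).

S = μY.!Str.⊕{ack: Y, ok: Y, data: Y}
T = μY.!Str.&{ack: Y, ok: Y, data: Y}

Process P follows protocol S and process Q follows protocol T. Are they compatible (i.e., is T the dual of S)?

NO

μY vs μY  match (rec unchanged)
  !Str vs !Str  ✗ same direction on both sides — not dual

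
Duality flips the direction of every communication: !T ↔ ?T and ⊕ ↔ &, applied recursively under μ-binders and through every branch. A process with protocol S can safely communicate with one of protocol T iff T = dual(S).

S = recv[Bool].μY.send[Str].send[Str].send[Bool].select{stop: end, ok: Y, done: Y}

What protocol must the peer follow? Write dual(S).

send[Bool].μY.recv[Str].recv[Str].recv[Bool].offer{stop: end, ok: Y, done: Y}

recv[Bool] ↦ send[Bool]
  μY ↦ μY  (binder kept)
    send[Str] ↦ recv[Str]
      send[Str] ↦ recv[Str]
        send[Bool] ↦ recv[Bool]
          select{stop,ok,done} ↦ offer{stop,ok,done}  (internal→external)
            • stop:
              dual(end) = end
            • ok:
              dual(Y) = Y
            • done:
              dual(Y) = Y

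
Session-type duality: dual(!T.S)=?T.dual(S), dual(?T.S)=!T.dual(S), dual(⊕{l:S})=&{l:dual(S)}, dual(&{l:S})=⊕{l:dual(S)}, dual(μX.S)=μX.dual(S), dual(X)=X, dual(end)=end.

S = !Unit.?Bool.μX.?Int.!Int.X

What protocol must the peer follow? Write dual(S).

!Unit → ?Unit
  ?Bool → !Bool
    μX → μX  (μ self-dual)
      ?Int → !Int
        !Int → ?Int
          dual(X) = X

?Unit.!Bool.μX.!Int.?Int.X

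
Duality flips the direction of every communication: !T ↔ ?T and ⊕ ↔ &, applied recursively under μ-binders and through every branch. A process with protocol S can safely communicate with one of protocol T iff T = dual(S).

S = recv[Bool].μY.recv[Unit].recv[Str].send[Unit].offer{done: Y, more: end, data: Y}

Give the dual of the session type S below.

recv[Bool] ↦ send[Bool]
  μY ↦ μY  (μ self-dual)
    recv[Unit] ↦ send[Unit]
      recv[Str] ↦ send[Str]
        send[Unit] ↦ recv[Unit]
          offer{done,more,data} ↦ select{done,more,data}  (external→internal)
            [done]
              Y self-dual
            [more]
              end self-dual
            [data]
              Y self-dual

send[Bool].μY.send[Unit].send[Str].recv[Unit].select{done: Y, more: end, data: Y}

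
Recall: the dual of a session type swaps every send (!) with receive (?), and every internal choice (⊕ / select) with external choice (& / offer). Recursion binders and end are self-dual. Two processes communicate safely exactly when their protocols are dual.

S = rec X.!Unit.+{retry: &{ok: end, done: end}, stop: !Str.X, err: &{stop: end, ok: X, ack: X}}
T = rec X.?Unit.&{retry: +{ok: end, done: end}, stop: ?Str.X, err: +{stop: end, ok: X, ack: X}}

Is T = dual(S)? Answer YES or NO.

rec X vs rec X  match (binder kept)
  !Unit vs ?Unit  match
    +{retry,stop,err} vs &{retry,stop,err}  match label sets agree
      [retry]
        &{ok,done} vs +{ok,done}  match label sets agree
          [ok]
            end vs end  match
          [done]
            end vs end  match
      [stop]
        !Str vs ?Str  match
          X vs X  match
      [err]
        &{stop,ok,ack} vs +{stop,ok,ack}  match label sets agree
          [stop]
            end vs end  match
          [ok]
            X vs X  match
          [ack]
            X vs X  match

YES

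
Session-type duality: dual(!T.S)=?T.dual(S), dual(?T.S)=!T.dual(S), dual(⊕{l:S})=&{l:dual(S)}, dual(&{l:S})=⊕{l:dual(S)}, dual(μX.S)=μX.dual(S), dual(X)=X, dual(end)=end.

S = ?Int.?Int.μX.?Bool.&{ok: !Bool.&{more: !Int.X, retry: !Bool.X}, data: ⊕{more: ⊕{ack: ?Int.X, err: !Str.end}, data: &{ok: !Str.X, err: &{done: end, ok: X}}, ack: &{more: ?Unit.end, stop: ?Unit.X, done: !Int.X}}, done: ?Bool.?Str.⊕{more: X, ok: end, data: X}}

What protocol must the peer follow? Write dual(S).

?Int ↦ !Int
  ?Int ↦ !Int
    μX ↦ μX  (binder kept)
      ?Bool ↦ !Bool
        &{ok,data,done} ↦ ⊕{ok,data,done}  (external→internal)
          case ok:
            !Bool ↦ ?Bool
              &{more,retry} ↦ ⊕{more,retry}  (external→internal)
                case more:
                  !Int ↦ ?Int
                    dual(X) = X
                case retry:
                  !Bool ↦ ?Bool
                    dual(X) = X
          case data:
            ⊕{more,data,ack} ↦ &{more,data,ack}  (internal→external)
              case more:
                ⊕{ack,err} ↦ &{ack,err}  (internal→external)
                  case ack:
                    ?Int ↦ !Int
                      dual(X) = X
                  case err:
                    !Str ↦ ?Str
                      dual(end) = end
              case data:
                &{ok,err} ↦ ⊕{ok,err}  (external→internal)
                  case ok:
                    !Str ↦ ?Str
                      dual(X) = X
                  case err:
                    &{done,ok} ↦ ⊕{done,ok}  (external→internal)
                      case done:
                        dual(end) = end
                      case ok:
                        dual(X) = X
              case ack:
                &{more,stop,done} ↦ ⊕{more,stop,done}  (external→internal)
                  case more:
                    ?Unit ↦ !Unit
                      dual(end) = end
                  case stop:
                    ?Unit ↦ !Unit
                      dual(X) = X
                  case done:
                    !Int ↦ ?Int
                      dual(X) = X
          case done:
            ?Bool ↦ !Bool
              ?Str ↦ !Str
                ⊕{more,ok,data} ↦ &{more,ok,data}  (internal→external)
                  case more:
                    dual(X) = X
                  case ok:
                    dual(end) = end
                  case data:
                    dual(X) = X

!Int.!Int.μX.!Bool.⊕{ok: ?Bool.⊕{more: ?Int.X, retry: ?Bool.X}, data: &{more: &{ack: !Int.X, err: ?Str.end}, data: ⊕{ok: ?Str.X, err: ⊕{done: end, ok: X}}, ack: ⊕{more: !Unit.end, stop: !Unit.X, done: ?Int.X}}, done: !Bool.!Str.&{more: X, ok: end, data: X}}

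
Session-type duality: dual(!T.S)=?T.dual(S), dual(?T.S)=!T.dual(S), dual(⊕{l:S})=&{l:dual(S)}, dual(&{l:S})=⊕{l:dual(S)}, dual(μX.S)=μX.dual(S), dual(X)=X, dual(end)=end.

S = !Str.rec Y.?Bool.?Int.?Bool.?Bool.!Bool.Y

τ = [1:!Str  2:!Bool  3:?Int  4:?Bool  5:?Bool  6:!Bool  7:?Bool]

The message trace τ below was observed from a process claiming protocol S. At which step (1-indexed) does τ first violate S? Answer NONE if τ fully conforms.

@1 !Str  ✓  now at rec Y.…
@2 got !Bool, protocol expects ?Bool  ✗

2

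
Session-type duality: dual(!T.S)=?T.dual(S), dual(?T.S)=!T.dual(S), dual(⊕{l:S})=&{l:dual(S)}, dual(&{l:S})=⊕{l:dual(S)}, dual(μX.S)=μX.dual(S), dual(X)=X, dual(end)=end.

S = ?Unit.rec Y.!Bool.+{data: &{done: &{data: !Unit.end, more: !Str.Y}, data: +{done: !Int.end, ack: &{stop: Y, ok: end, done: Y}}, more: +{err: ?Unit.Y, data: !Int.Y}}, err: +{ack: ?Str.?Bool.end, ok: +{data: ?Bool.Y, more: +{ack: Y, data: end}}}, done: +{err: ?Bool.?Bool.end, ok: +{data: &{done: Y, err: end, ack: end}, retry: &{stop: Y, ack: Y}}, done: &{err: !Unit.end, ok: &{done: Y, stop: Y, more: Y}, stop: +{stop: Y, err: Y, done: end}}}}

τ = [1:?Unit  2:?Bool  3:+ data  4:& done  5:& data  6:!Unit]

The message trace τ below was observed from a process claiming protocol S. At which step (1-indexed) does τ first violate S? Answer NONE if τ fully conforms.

2

step 1: ?Unit  match  residual = rec Y.…
step 2: got ?Bool, protocol expects !Bool  ✗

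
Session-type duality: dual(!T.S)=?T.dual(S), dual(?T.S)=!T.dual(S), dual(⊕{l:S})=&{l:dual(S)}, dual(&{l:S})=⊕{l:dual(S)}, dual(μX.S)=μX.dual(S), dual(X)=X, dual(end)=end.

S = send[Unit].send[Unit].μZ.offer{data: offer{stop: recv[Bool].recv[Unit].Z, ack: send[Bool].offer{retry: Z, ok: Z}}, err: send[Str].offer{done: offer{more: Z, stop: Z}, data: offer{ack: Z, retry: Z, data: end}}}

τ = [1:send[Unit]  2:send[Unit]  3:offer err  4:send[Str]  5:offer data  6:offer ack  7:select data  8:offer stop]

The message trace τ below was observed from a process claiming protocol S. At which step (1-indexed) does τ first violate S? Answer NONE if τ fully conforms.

7

step 1: send[Unit]  match  cont: send[Unit].μZ.…
step 2: send[Unit]  match  cont: μZ.…
step 3: offer err  match  cont: send[Str].offer{done: offer{more: μZ.…, stop: μZ.…}, data: offer{ack: μZ.…, retry: μZ.…, data: end}}
step 4: send[Str]  match  cont: offer{done: offer{more: μZ.…, stop: μZ.…}, data: offer{ack: μZ.…, retry: μZ.…, data: end}}
step 5: offer data  match  cont: offer{ack: μZ.…, retry: μZ.…, data: end}
step 6: offer ack  match  cont: μZ.…
step 7: got select data, protocol expects offer data or offer err  ✗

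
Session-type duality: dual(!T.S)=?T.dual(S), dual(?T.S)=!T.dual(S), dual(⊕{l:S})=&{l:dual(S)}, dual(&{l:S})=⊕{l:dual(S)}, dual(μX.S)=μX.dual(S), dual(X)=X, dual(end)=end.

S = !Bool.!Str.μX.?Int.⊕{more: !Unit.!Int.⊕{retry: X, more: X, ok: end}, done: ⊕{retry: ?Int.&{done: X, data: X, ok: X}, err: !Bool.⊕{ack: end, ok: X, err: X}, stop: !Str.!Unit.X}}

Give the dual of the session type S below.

!Bool = ?Bool
  !Str = ?Str
    μX = μX  (binder kept)
      ?Int = !Int
        ⊕{more,done} = &{more,done}  (⊕→&)
          • more:
            !Unit = ?Unit
              !Int = ?Int
                ⊕{retry,more,ok} = &{retry,more,ok}  (⊕→&)
                  • retry:
                    X self-dual
                  • more:
                    X self-dual
                  • ok:
                    end self-dual
          • done:
            ⊕{retry,err,stop} = &{retry,err,stop}  (⊕→&)
              • retry:
                ?Int = !Int
                  &{done,data,ok} = ⊕{done,data,ok}  (&→⊕)
                    • done:
                      X self-dual
                    • data:
                      X self-dual
                    • ok:
                      X self-dual
              • err:
                !Bool = ?Bool
                  ⊕{ack,ok,err} = &{ack,ok,err}  (⊕→&)
                    • ack:
                      end self-dual
                    • ok:
                      X self-dual
                    • err:
                      X self-dual
              • stop:
                !Str = ?Str
                  !Unit = ?Unit
                    X self-dual

?Bool.?Str.μX.!Int.&{more: ?Unit.?Int.&{retry: X, more: X, ok: end}, done: &{retry: !Int.⊕{done: X, data: X, ok: X}, err: ?Bool.&{ack: end, ok: X, err: X}, stop: ?Str.?Unit.X}}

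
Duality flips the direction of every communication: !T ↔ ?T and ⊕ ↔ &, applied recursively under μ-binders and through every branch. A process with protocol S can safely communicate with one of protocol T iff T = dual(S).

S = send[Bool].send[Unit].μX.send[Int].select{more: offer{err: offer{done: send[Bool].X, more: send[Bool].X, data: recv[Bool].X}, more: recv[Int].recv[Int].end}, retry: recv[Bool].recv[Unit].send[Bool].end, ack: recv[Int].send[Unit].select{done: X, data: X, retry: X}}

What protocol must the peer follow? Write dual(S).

send[Bool] → recv[Bool]
  send[Unit] → recv[Unit]
    μX → μX  (binder kept)
      send[Int] → recv[Int]
        select{more,retry,ack} → offer{more,retry,ack}  (select→offer)
          case more:
            offer{err,more} → select{err,more}  (external→internal)
              case err:
                offer{done,more,data} → select{done,more,data}  (external→internal)
                  case done:
                    send[Bool] → recv[Bool]
                      dual(X) = X
                  case more:
                    send[Bool] → recv[Bool]
                      dual(X) = X
                  case data:
                    recv[Bool] → send[Bool]
                      dual(X) = X
              case more:
                recv[Int] → send[Int]
                  recv[Int] → send[Int]
                    dual(end) = end
          case retry:
            recv[Bool] → send[Bool]
              recv[Unit] → send[Unit]
                send[Bool] → recv[Bool]
                  dual(end) = end
          case ack:
            recv[Int] → send[Int]
              send[Unit] → recv[Unit]
                select{done,data,retry} → offer{done,data,retry}  (select→offer)
                  case done:
                    dual(X) = X
                  case data:
                    dual(X) = X
                  case retry:
                    dual(X) = X

recv[Bool].recv[Unit].μX.recv[Int].offer{more: select{err: select{done: recv[Bool].X, more: recv[Bool].X, data: send[Bool].X}, more: send[Int].send[Int].end}, retry: send[Bool].send[Unit].recv[Bool].end, ack: send[Int].recv[Unit].offer{done: X, data: X, retry: X}}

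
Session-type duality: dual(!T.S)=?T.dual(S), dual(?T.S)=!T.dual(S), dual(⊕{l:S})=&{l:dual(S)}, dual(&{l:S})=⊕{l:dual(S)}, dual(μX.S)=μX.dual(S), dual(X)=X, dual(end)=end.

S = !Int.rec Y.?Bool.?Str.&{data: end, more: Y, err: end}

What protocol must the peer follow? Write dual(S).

?Int.rec Y.!Bool.!Str.+{data: end, more: Y, err: end}

!Int = ?Int
  rec Y = rec Y  (μ self-dual)
    ?Bool = !Bool
      ?Str = !Str
        &{data,more,err} = +{data,more,err}  (offer→select)
          [data]
            end ↦ end
          [more]
            Y ↦ Y
          [err]
            end ↦ end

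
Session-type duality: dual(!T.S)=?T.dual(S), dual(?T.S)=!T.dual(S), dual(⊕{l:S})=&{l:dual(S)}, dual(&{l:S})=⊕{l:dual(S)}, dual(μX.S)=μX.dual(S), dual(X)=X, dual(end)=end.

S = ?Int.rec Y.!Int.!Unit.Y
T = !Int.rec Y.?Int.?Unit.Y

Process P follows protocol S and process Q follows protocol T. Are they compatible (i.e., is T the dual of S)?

YES

?Int vs !Int  ✓
  rec Y vs rec Y  ✓ (binder kept)
    !Int vs ?Int  ✓
      !Unit vs ?Unit  ✓
        Y vs Y  ✓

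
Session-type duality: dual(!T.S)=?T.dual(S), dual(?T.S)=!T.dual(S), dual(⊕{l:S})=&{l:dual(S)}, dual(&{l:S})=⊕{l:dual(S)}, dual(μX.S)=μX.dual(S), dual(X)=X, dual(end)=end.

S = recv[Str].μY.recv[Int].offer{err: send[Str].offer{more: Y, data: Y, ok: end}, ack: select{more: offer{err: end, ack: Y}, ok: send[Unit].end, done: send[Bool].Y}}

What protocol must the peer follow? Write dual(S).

recv[Str] = send[Str]
  μY = μY  (binder kept)
    recv[Int] = send[Int]
      offer{err,ack} = select{err,ack}  (external→internal)
        • err:
          send[Str] = recv[Str]
            offer{more,data,ok} = select{more,data,ok}  (external→internal)
              • more:
                dual(Y) = Y
              • data:
                dual(Y) = Y
              • ok:
                dual(end) = end
        • ack:
          select{more,ok,done} = offer{more,ok,done}  (internal→external)
            • more:
              offer{err,ack} = select{err,ack}  (external→internal)
                • err:
                  dual(end) = end
                • ack:
                  dual(Y) = Y
            • ok:
              send[Unit] = recv[Unit]
                dual(end) = end
            • done:
              send[Bool] = recv[Bool]
                dual(Y) = Y

send[Str].μY.send[Int].select{err: recv[Str].select{more: Y, data: Y, ok: end}, ack: offer{more: select{err: end, ack: Y}, ok: recv[Unit].end, done: recv[Bool].Y}}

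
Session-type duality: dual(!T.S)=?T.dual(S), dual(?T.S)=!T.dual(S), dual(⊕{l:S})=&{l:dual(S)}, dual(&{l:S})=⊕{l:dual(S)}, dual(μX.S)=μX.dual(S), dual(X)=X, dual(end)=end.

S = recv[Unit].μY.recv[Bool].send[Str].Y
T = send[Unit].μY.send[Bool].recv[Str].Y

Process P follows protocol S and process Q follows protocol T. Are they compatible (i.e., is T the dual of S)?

YES

recv[Unit] | send[Unit]  match
  μY | μY  match (μ self-dual)
    recv[Bool] | send[Bool]  match
      send[Str] | recv[Str]  match
        Y | Y  match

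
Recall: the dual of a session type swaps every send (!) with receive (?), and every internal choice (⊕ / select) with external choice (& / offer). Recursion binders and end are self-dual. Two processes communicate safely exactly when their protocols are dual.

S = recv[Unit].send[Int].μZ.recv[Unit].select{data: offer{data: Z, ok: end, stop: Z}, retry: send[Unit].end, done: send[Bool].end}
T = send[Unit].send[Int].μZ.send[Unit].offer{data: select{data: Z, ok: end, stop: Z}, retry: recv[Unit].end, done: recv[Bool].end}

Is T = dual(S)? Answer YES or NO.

NO

recv[Unit] | send[Unit]  ok
  send[Int] | send[Int]  ✗ same direction on both sides — not dual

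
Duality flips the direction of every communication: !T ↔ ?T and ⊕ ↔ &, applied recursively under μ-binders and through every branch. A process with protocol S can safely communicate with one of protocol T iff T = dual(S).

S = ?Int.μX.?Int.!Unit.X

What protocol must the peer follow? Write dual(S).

!Int.μX.!Int.?Unit.X

?Int = !Int
  μX = μX  (binder kept)
    ?Int = !Int
      !Unit = ?Unit
        dual(X) = X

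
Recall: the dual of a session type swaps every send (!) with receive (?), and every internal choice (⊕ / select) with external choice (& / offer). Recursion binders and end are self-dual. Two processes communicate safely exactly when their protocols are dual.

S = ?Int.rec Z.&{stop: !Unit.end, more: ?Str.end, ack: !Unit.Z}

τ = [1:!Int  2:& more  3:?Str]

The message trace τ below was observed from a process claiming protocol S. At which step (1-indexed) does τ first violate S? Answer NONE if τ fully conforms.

@1 got !Int, protocol expects ?Int  ✗

1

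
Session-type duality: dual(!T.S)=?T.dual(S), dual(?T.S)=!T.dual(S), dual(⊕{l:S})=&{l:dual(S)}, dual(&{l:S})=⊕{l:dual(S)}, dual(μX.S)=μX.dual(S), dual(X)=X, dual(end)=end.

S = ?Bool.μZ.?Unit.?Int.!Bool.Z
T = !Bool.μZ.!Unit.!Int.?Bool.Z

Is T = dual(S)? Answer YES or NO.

YES

?Bool | !Bool  match
  μZ | μZ  match (rec unchanged)
    ?Unit | !Unit  match
      ?Int | !Int  match
        !Bool | ?Bool  match
          Z | Z  match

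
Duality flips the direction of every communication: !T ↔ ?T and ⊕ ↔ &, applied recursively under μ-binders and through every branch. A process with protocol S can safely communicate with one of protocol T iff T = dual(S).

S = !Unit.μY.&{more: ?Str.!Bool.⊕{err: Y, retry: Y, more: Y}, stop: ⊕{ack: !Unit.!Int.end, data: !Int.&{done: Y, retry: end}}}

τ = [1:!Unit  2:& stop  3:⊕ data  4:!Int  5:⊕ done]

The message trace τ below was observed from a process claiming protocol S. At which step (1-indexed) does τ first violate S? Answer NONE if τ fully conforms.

5

@1 !Unit  ✓  state: μY.…
@2 & stop  ✓  state: ⊕{ack: !Unit.!Int.end, data: !Int.&{done: μY.…, retry: end}}
@3 ⊕ data  ✓  state: !Int.&{done: μY.…, retry: end}
@4 !Int  ✓  state: &{done: μY.…, retry: end}
@5 got ⊕ done, protocol expects & done or & retry  ✗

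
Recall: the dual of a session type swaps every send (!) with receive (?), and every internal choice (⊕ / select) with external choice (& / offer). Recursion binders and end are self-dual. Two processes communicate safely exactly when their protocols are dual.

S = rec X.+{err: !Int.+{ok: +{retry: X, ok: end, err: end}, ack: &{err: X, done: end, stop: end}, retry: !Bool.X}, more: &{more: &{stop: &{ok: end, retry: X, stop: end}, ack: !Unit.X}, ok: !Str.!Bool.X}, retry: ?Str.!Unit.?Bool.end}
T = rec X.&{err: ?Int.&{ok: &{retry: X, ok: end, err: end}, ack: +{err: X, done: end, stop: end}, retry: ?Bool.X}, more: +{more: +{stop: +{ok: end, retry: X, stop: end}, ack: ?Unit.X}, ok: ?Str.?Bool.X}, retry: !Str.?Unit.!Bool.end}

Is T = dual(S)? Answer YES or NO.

YES

rec X | rec X  match (rec unchanged)
  +{err,more,retry} | &{err,more,retry}  match labels match
    • err:
      !Int | ?Int  match
        +{ok,ack,retry} | &{ok,ack,retry}  match labels match
          • ok:
            +{retry,ok,err} | &{retry,ok,err}  match labels match
              • retry:
                X | X  match
              • ok:
                end | end  match
              • err:
                end | end  match
          • ack:
            &{err,done,stop} | +{err,done,stop}  match labels match
              • err:
                X | X  match
              • done:
                end | end  match
              • stop:
                end | end  match
          • retry:
            !Bool | ?Bool  match
              X | X  match
    • more:
      &{more,ok} | +{more,ok}  match labels match
        • more:
          &{stop,ack} | +{stop,ack}  match labels match
            • stop:
              &{ok,retry,stop} | +{ok,retry,stop}  match labels match
                • ok:
                  end | end  match
                • retry:
                  X | X  match
                • stop:
                  end | end  match
            • ack:
              !Unit | ?Unit  match
                X | X  match
        • ok:
          !Str | ?Str  match
            !Bool | ?Bool  match
              X | X  match
    • retry:
      ?Str | !Str  match
        !Unit | ?Unit  match
          ?Bool | !Bool  match
            end | end  match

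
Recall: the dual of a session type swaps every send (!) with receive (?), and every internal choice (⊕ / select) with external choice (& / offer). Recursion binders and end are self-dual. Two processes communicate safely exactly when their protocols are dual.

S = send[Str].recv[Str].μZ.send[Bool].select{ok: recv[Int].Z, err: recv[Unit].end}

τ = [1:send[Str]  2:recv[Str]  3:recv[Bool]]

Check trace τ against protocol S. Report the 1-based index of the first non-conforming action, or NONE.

[1] send[Str]  match  now at recv[Str].μZ.…
[2] recv[Str]  match  now at μZ.…
[3] got recv[Bool], protocol expects send[Bool]  ✗

3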